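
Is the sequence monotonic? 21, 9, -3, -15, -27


Differences: -12, -12, -12, -12
All differences < 0 → strictly DECREASING

Monotonically decreasing


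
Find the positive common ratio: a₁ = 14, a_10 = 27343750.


r^(n-1) = aₙ/a₁
r^9 = 27343750/14 = 1953125
r = 1953125^(1/9)
= 5

r = 5


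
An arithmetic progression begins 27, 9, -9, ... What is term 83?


aₙ = a₁ + (n-1)d
= 27 + (83-1)×-18
= 27 - 1476
= -1449

a_83 = -1449


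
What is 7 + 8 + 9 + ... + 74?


Σₖ₌7^74 k = Σₖ₌₁^74 k − Σₖ₌₁^6 k
= 74·75/2 − 6·7/2
= 2775 − 21 = 2754

Σk = 2754


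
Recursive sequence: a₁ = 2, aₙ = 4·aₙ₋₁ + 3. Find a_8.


Computing step by step:
a_1 = 2
a_2 = 11
a_3 = 47
a_4 = 191
a_5 = 767
a_6 = 3071
a_7 = 12287
a_8 = 49151


a_8 = 49151


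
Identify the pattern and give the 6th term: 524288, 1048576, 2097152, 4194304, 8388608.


Pattern: powers of 2: 2ⁿ
Terms: 524288, 1048576, 2097152, 4194304, 8388608
Next term = 16777216

Next term = 16777216


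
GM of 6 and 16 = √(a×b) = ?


GM = √(6×16) = √96 = 9.798

GM = 9.798


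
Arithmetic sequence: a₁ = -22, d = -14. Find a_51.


aₙ = a₁ + (n-1)d
= -22 + (51-1)×-14
= -22 - 700
= -722

a_51 = -722


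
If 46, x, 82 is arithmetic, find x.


AM = (46 + 82)/2 = 128/2 = 64

AM = 64


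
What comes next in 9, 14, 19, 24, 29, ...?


Pattern: arithmetic (d=5)
Terms: 9, 14, 19, 24, 29
Next term = 34

Next term = 34


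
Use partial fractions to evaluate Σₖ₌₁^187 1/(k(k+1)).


1/(k(k+1)) = 1/k - 1/(k+1) (partial fractions)
Telescoping: Σ = 1 - 1/188 = 187/188

Sum = 187/188


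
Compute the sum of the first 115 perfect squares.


n = 115
n(n+1)(2n+1)/6 = 115×116×231/6
= 3081540/6 = 513590

Σk² = 513590


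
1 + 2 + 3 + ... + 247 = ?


n(n+1)/2 = 247×248/2 = 61256/2 = 30628

Σk = 30628


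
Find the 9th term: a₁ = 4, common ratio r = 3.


aₙ = a₁·r^(n-1)
= 4×3^8
= 4×6561
= 26244

a_9 = 26244


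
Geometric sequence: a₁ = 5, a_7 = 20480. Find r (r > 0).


r^(n-1) = aₙ/a₁
r^6 = 20480/5 = 4096
r = 4096^(1/6)
= ±4; taking r > 0 gives r = 4

r = 4


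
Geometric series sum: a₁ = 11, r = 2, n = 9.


Sₙ = 11×(2^9 - 1)/(2 - 1)
= 11×(512 - 1)/1
= 11×511/1
= 5621

S_9 = 5621


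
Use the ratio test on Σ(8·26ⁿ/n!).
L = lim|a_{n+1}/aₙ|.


aₙ = 8·26^n/n!
a_{n+1}/aₙ = 26^(n+1)/(n+1)! × n!/26^n  (constant 8 cancels)
= 26/(n+1)
L = lim(n→∞) 26/(n+1) = 0
L < 1 → series CONVERGES

Converges (ratio test: L = 0 < 1)


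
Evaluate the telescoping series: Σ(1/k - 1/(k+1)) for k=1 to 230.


Telescoping: adjacent terms cancel.
= 1/1 - 1/231
= 1 - 1/231 = 230/231

Sum = 230/231


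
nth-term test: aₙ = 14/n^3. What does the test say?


lim(n→∞) 14/n^3 = 0
lim aₙ = 0 → nth-term test is INCONCLUSIVE
(Need other tests; this is actually a convergent p-series with p=3 > 1)

Inconclusive (lim aₙ = 0; need another test)


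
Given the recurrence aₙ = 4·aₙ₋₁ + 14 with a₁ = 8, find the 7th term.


Computing step by step:
a_1 = 8
a_2 = 46
a_3 = 198
a_4 = 806
a_5 = 3238
a_6 = 12966
a_7 = 51878


a_7 = 51878


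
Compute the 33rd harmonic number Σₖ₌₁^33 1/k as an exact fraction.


H_33 = 1/1 + 1/2 + 1/3 + ... + 1/33
= 53676090078349/13127595717600
≈ 4.0888

H_33 = 53676090078349/13127595717600 ≈ 4.0888


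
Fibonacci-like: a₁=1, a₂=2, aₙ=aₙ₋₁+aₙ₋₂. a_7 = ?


Computing iteratively: 1, 2, 3, 5, 8, 13, 21
a_7 = 21

a_7 = 21


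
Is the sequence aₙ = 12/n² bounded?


a₁ = 12, a₂ = 12/4, a₃ = 12/9, ...
0 < aₙ ≤ 12 for all n ≥ 1
The sequence IS bounded

Bounded (0 < aₙ ≤ 12)


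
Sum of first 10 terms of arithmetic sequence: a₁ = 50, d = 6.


aₙ = 50 + (10-1)×6 = 104
Sₙ = n(a₁+aₙ)/2 = 10×(50+104)/2
= 10×154/2 = 770

S_10 = 770


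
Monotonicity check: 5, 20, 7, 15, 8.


Differences: 15, -13, 8, -7
Difference at position 1 is +15 (> 0) but position 2 is -13 (< 0) — sequence both rises and falls
→ NOT monotonic

Not monotonic


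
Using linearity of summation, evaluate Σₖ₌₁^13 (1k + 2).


Σ(1k+2) = 1·Σk + 2·n
= 1·91 + 2·13
= 91 + 26 = 117

Σ = 117


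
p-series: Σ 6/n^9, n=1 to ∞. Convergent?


p-series test: Σ c/n^p converges if p > 1, diverges if p ≤ 1 (constant c > 0 doesn't affect convergence).
p = 9
9 > 1 → CONVERGES

Converges (p = 9 > 1)


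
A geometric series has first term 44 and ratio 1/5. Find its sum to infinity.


S∞ = a₁/(1-r) = 44/(1 - 1/5)
= 44/(4/5)
= 55

S∞ = 55


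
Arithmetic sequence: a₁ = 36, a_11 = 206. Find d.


d = (aₙ - a₁)/(n-1)
= (206 - 36)/(11-1)
= 170/10 = 17

d = 17


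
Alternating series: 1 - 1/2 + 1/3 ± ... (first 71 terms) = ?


S = 1 - 1/2 + 1/3 - 1/4 + 1/5 - 1/6 + 1/7 - 1/8 ± ...
= 0.7001
(Full series converges to +ln(2) ≈ +0.6931)

S_71 = 0.7001


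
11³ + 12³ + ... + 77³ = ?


Σₖ₌11^77 k³ = [77·78/2]² − [10·11/2]²
= 9018009 − 3025 = 9014984

Σk³ = 9014984


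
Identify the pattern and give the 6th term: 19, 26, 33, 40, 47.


Pattern: arithmetic (d=7)
Terms: 19, 26, 33, 40, 47
Next term = 54

Next term = 54


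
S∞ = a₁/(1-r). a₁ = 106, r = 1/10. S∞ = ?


S∞ = a₁/(1-r) = 106/(1 - 1/10)
= 106/(9/10)
= 1060/9

S∞ = 1060/9


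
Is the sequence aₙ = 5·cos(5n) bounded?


For all n, -1 ≤ cos(5n) ≤ 1, so -5 ≤ 5·cos(5n) ≤ 5
Lower bound: -5, Upper bound: 5
The sequence IS bounded

Bounded (-5 ≤ aₙ ≤ 5)


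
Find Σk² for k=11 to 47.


Σₖ₌11^47 k² = Σₖ₌₁^47 k² − Σₖ₌₁^10 k²
= 47·48·95/6 − 10·11·21/6
= 35720 − 385 = 35335

Σk² = 35335


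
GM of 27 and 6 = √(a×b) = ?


GM = √(27×6) = √162 = 12.7279

GM = 12.7279


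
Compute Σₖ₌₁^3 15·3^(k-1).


Sₙ = 15×(3^3 - 1)/(3 - 1)
= 15×(27 - 1)/2
= 15×26/2
= 195

S_3 = 195


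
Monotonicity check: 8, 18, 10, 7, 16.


Differences: 10, -8, -3, 9
Difference at position 1 is +10 (> 0) but position 2 is -8 (< 0) — sequence both rises and falls
→ NOT monotonic

Not monotonic


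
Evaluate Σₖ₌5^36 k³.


Σₖ₌5^36 k³ = [36·37/2]² − [4·5/2]²
= 443556 − 100 = 443456

Σk³ = 443456


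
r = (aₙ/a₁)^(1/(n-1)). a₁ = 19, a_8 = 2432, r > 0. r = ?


r^(n-1) = aₙ/a₁
r^7 = 2432/19 = 128
r = 128^(1/7)
= 2

r = 2


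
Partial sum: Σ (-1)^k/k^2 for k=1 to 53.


S = -1 + 1/4 - 1/9 + 1/16 - 1/25 + 1/36 - 1/49 + 1/64 ± ...
= -0.8226
(Full series converges to -π²/12 ≈ -0.8225)

S_53 = -0.8226


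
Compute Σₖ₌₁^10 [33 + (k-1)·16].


aₙ = 33 + (10-1)×16 = 177
Sₙ = n(a₁+aₙ)/2 = 10×(33+177)/2
= 10×210/2 = 1050

S_10 = 1050


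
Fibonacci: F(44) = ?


Fibonacci sequence: 1, 1, 2, 3, 5, 8, 13, 21, 34, 55, 89, ...
F(44) = 701408733

F(44) = 701408733


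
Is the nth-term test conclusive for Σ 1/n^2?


lim(n→∞) 1/n^2 = 0
lim aₙ = 0 → nth-term test is INCONCLUSIVE
(Need other tests; this is actually a convergent p-series with p=2 > 1)

Inconclusive (lim aₙ = 0; need another test)


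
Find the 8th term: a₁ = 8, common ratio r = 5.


aₙ = a₁·r^(n-1)
= 8×5^7
= 8×78125
= 625000

a_8 = 625000


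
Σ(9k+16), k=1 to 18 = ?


Σ(9k+16) = 9·Σk + 16·n
= 9·171 + 16·18
= 1539 + 288 = 1827

Σ = 1827


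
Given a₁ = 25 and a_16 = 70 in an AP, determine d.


d = (aₙ - a₁)/(n-1)
= (70 - 25)/(16-1)
= 45/15 = 3

d = 3


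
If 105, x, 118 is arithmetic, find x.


AM = (105 + 118)/2 = 223/2 = 111.5

AM = 111.5


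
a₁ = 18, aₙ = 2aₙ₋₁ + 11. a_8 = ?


Computing step by step:
a_1 = 18
a_2 = 47
a_3 = 105
a_4 = 221
a_5 = 453
a_6 = 917
a_7 = 1845
a_8 = 3701


a_8 = 3701


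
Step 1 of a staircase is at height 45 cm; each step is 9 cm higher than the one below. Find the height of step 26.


aₙ = a₁ + (n-1)d
= 45 + (26-1)×9
= 45 + 225
= 270

a_26 = 270


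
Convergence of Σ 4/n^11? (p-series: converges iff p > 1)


p-series test: Σ c/n^p converges if p > 1, diverges if p ≤ 1 (constant c > 0 doesn't affect convergence).
p = 11
11 > 1 → CONVERGES

Converges (p = 11 > 1)


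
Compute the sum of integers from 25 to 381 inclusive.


Σₖ₌25^381 k = Σₖ₌₁^381 k − Σₖ₌₁^24 k
= 381·382/2 − 24·25/2
= 72771 − 300 = 72471

Σk = 72471


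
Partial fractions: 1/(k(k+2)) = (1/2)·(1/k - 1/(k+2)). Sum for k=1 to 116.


1/(k(k+2)) = (1/2)·(1/k - 1/(k+2)) (partial fractions)
Telescoping: Σ = (1/2)·(1 + 1/2 - 1/117 - 1/118) = 10237/13806

Sum = 10237/13806


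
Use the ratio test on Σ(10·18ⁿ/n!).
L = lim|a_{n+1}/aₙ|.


aₙ = 10·18^n/n!
a_{n+1}/aₙ = 18^(n+1)/(n+1)! × n!/18^n  (constant 10 cancels)
= 18/(n+1)
L = lim(n→∞) 18/(n+1) = 0
L < 1 → series CONVERGES

Converges (ratio test: L = 0 < 1)


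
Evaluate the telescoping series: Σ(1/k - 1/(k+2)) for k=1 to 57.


Telescoping with gap 2: two head and two tail terms survive.
= (1 + 1/2) - (1/58 + 1/59)
= 3/2 - 1/58 - 1/59 = 2508/1711

Sum = 2508/1711


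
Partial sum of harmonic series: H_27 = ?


H_27 = 1/1 + 1/2 + 1/3 + ... + 1/27
= 312536252003/80313433200
≈ 3.8915

H_27 = 312536252003/80313433200 ≈ 3.8915


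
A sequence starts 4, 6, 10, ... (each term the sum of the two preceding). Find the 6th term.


Computing iteratively: 4, 6, 10, 16, 26, 42
a_6 = 42

a_6 = 42


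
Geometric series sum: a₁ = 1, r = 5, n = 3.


Sₙ = 1×(5^3 - 1)/(5 - 1)
= 1×(125 - 1)/4
= 1×124/4
= 31

S_3 = 31


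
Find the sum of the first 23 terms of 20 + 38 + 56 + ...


aₙ = 20 + (23-1)×18 = 416
Sₙ = n(a₁+aₙ)/2 = 23×(20+416)/2
= 23×436/2 = 5014

S_23 = 5014


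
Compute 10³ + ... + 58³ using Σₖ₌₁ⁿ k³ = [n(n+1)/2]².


Σₖ₌10^58 k³ = [58·59/2]² − [9·10/2]²
= 2927521 − 2025 = 2925496

Σk³ = 2925496


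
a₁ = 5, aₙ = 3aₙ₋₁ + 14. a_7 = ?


Computing step by step:
a_1 = 5
a_2 = 29
a_3 = 101
a_4 = 317
a_5 = 965
a_6 = 2909
a_7 = 8741


a_7 = 8741


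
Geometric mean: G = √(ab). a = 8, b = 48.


GM = √(8×48) = √384 = 19.5959

GM = 19.5959


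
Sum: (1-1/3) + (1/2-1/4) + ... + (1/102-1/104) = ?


Telescoping with gap 2: two head and two tail terms survive.
= (1 + 1/2) - (1/103 + 1/104)
= 3/2 - 1/103 - 1/104 = 15861/10712

Sum = 15861/10712


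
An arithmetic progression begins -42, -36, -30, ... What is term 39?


aₙ = a₁ + (n-1)d
= -42 + (39-1)×6
= -42 + 228
= 186

a_39 = 186


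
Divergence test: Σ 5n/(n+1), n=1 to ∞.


lim(n→∞) 5n/(n+1) = 5/1 = 5  (divide numerator and denominator by n)
lim aₙ = 5 ≠ 0 → series DIVERGES

Diverges (lim aₙ = 5 ≠ 0)


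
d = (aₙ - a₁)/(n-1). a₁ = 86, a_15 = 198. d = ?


d = (aₙ - a₁)/(n-1)
= (198 - 86)/(15-1)
= 112/14 = 8

d = 8


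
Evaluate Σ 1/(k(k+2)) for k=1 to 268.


1/(k(k+2)) = (1/2)·(1/k - 1/(k+2)) (partial fractions)
Telescoping: Σ = (1/2)·(1 + 1/2 - 1/269 - 1/270) = 54203/72630

Sum = 54203/72630


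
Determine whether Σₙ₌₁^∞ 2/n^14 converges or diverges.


p-series test: Σ c/n^p converges if p > 1, diverges if p ≤ 1 (constant c > 0 doesn't affect convergence).
p = 14
14 > 1 → CONVERGES

Converges (p = 14 > 1)


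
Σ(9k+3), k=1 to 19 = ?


Σ(9k+3) = 9·Σk + 3·n
= 9·190 + 3·19
= 1710 + 57 = 1767

Σ = 1767


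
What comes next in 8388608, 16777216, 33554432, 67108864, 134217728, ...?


Pattern: powers of 2: 2ⁿ
Terms: 8388608, 16777216, 33554432, 67108864, 134217728
Next term = 268435456

Next term = 268435456


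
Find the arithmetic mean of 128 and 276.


AM = (128 + 276)/2 = 404/2 = 202

AM = 202


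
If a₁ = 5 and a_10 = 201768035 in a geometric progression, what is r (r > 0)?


r^(n-1) = aₙ/a₁
r^9 = 201768035/5 = 40353607
r = 40353607^(1/9)
= 7

r = 7


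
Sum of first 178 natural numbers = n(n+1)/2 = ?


n(n+1)/2 = 178×179/2 = 31862/2 = 15931

Σk = 15931


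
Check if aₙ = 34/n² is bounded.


a₁ = 34, a₂ = 34/4, a₃ = 34/9, ...
0 < aₙ ≤ 34 for all n ≥ 1
The sequence IS bounded

Bounded (0 < aₙ ≤ 34)


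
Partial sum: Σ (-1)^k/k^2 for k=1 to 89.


S = -1 + 1/4 - 1/9 + 1/16 - 1/25 + 1/36 - 1/49 + 1/64 ± ...
= -0.8225
(Full series converges to -π²/12 ≈ -0.8225)

S_89 = -0.8225


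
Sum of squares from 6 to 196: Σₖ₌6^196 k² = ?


Σₖ₌6^196 k² = Σₖ₌₁^196 k² − Σₖ₌₁^5 k²
= 196·197·393/6 − 5·6·11/6
= 2529086 − 55 = 2529031

Σk² = 2529031


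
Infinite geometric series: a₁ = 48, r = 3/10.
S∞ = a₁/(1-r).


S∞ = a₁/(1-r) = 48/(1 - 3/10)
= 48/(7/10)
= 480/7

S∞ = 480/7


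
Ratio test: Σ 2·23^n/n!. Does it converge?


aₙ = 2·23^n/n!
a_{n+1}/aₙ = 23^(n+1)/(n+1)! × n!/23^n  (constant 2 cancels)
= 23/(n+1)
L = lim(n→∞) 23/(n+1) = 0
L < 1 → series CONVERGES

Converges (ratio test: L = 0 < 1)


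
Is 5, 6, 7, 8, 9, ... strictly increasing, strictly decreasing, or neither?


Differences: 1, 1, 1, 1
All differences > 0 → strictly INCREASING

Monotonically increasing


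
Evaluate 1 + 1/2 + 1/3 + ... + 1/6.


H_6 = 1/1 + 1/2 + 1/3 + 1/4 + 1/5 + 1/6
= 49/20
≈ 2.45

H_6 = 49/20 ≈ 2.45


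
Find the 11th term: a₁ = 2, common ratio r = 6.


aₙ = a₁·r^(n-1)
= 2×6^10
= 2×60466176
= 120932352

a_11 = 120932352


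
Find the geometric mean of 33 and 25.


GM = √(33×25) = √825 = 28.7228

GM = 28.7228


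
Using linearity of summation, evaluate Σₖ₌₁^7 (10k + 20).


Σ(10k+20) = 10·Σk + 20·n
= 10·28 + 20·7
= 280 + 140 = 420

Σ = 420


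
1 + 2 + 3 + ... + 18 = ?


n(n+1)/2 = 18×19/2 = 342/2 = 171

Σk = 171


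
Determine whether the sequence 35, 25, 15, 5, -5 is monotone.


Differences: -10, -10, -10, -10
All differences < 0 → strictly DECREASING

Monotonically decreasing


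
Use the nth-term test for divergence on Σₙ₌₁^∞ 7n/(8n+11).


lim(n→∞) 7n/(8n+11) = 7/8 = 7/8  (divide numerator and denominator by n)
lim aₙ = 7/8 ≠ 0 → series DIVERGES

Diverges (lim aₙ = 7/8 ≠ 0)


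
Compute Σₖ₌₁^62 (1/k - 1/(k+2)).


Telescoping with gap 2: two head and two tail terms survive.
= (1 + 1/2) - (1/63 + 1/64)
= 3/2 - 1/63 - 1/64 = 5921/4032

Sum = 5921/4032


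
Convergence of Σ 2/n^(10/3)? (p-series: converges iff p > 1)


p-series test: Σ c/n^p converges if p > 1, diverges if p ≤ 1 (constant c > 0 doesn't affect convergence).
p = 10/3
10/3 > 1 → CONVERGES

Converges (p = 10/3 > 1)


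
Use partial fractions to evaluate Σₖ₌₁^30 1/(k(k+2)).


1/(k(k+2)) = (1/2)·(1/k - 1/(k+2)) (partial fractions)
Telescoping: Σ = (1/2)·(1 + 1/2 - 1/31 - 1/32) = 1425/1984

Sum = 1425/1984


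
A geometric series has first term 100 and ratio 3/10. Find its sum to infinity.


S∞ = a₁/(1-r) = 100/(1 - 3/10)
= 100/(7/10)
= 1000/7

S∞ = 1000/7


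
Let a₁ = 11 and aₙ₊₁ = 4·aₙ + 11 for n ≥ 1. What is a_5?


Computing step by step:
a_1 = 11
a_2 = 55
a_3 = 231
a_4 = 935
a_5 = 3751


a_5 = 3751


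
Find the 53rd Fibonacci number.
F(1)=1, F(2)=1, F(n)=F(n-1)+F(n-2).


Fibonacci sequence: 1, 1, 2, 3, 5, 8, 13, 21, 34, 55, 89, ...
F(53) = 53316291173

F(53) = 53316291173


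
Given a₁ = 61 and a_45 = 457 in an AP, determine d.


d = (aₙ - a₁)/(n-1)
= (457 - 61)/(45-1)
= 396/44 = 9

d = 9


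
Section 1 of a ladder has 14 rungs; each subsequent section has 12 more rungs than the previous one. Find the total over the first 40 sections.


aₙ = 14 + (40-1)×12 = 482
Sₙ = n(a₁+aₙ)/2 = 40×(14+482)/2
= 40×496/2 = 9920

S_40 = 9920


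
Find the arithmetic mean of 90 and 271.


AM = (90 + 271)/2 = 361/2 = 180.5

AM = 180.5


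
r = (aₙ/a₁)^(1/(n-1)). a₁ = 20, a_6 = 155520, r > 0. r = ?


r^(n-1) = aₙ/a₁
r^5 = 155520/20 = 7776
r = 7776^(1/5)
= 6

r = 6


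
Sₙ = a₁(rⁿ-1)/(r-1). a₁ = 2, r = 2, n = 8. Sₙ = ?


Sₙ = 2×(2^8 - 1)/(2 - 1)
= 2×(256 - 1)/1
= 2×255/1
= 510

S_8 = 510


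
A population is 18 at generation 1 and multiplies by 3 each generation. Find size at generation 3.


aₙ = a₁·r^(n-1)
= 18×3^2
= 18×9
= 162

a_3 = 162


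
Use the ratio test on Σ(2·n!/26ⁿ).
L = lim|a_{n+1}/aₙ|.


aₙ = 2·n!/26^n
a_{n+1}/aₙ = (n+1)!/26^(n+1) × 26^n/n!  (constant 2 cancels)
= (n+1)/26
L = lim(n→∞) (n+1)/26 = ∞
L > 1 → series DIVERGES

Diverges (ratio test: L = ∞ > 1)


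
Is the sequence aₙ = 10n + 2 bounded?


aₙ = 10n + 2 → as n→∞, aₙ→∞
No finite upper bound exists
The sequence is UNBOUNDED

Unbounded (aₙ → ∞ as n → ∞)


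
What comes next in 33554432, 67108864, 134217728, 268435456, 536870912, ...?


Pattern: powers of 2: 2ⁿ
Terms: 33554432, 67108864, 134217728, 268435456, 536870912
Next term = 1073741824

Next term = 1073741824


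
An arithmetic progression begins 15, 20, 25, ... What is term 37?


aₙ = a₁ + (n-1)d
= 15 + (37-1)×5
= 15 + 180
= 195

a_37 = 195


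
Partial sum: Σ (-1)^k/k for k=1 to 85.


S = -1 + 1/2 - 1/3 + 1/4 - 1/5 + 1/6 - 1/7 + 1/8 ± ...
= -0.699
(Full series converges to -ln(2) ≈ -0.6931)

S_85 = -0.699


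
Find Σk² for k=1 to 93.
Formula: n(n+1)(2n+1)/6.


n = 93
n(n+1)(2n+1)/6 = 93×94×187/6
= 1634754/6 = 272459

Σk² = 272459


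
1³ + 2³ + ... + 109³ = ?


n(n+1)/2 = 109×110/2 = 5995
Σk³ = 5995² = 35940025

Σk³ = 35940025


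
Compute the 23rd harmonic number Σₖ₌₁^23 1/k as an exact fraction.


H_23 = 1/1 + 1/2 + 1/3 + ... + 1/23
= 444316699/118982864
≈ 3.7343

H_23 = 444316699/118982864 ≈ 3.7343


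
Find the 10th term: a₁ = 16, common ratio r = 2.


aₙ = a₁·r^(n-1)
= 16×2^9
= 16×512
= 8192

a_10 = 8192


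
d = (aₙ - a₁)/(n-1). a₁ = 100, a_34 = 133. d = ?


d = (aₙ - a₁)/(n-1)
= (133 - 100)/(34-1)
= 33/33 = 1

d = 1


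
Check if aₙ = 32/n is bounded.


a₁ = 32, a₂ = 32/2, a₃ = 32/3, ...
0 < aₙ ≤ 32 for all n ≥ 1
Lower bound: 0, Upper bound: 32
The sequence IS bounded

Bounded (0 < aₙ ≤ 32)


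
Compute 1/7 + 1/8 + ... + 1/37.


Σₖ₌7^37 1/k = 1/7 + 1/8 + 1/9 + ... + 1/37
= 850782285001393/485721041551200
≈ 1.7516

Sum = 850782285001393/485721041551200 ≈ 1.7516


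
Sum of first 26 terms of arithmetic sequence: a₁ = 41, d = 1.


aₙ = 41 + (26-1)×1 = 66
Sₙ = n(a₁+aₙ)/2 = 26×(41+66)/2
= 26×107/2 = 1391

S_26 = 1391


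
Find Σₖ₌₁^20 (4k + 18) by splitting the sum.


Σ(4k+18) = 4·Σk + 18·n
= 4·210 + 18·20
= 840 + 360 = 1200

Σ = 1200


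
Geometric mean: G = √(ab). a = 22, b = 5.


GM = √(22×5) = √110 = 10.4881

GM = 10.4881


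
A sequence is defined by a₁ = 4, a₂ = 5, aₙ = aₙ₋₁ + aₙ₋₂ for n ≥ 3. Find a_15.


Computing iteratively: 4, 5, 9, 14, 23, 37, 60, 97, 157, 254, 411, 665, ...
a_15 = 2817

a_15 = 2817


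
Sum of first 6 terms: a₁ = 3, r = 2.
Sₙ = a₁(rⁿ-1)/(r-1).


Sₙ = 3×(2^6 - 1)/(2 - 1)
= 3×(64 - 1)/1
= 3×63/1
= 189

S_6 = 189


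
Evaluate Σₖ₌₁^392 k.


n(n+1)/2 = 392×393/2 = 154056/2 = 77028

Σk = 77028


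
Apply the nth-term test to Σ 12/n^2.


lim(n→∞) 12/n^2 = 0
lim aₙ = 0 → nth-term test is INCONCLUSIVE
(Need other tests; this is actually a convergent p-series with p=2 > 1)

Inconclusive (lim aₙ = 0; need another test)


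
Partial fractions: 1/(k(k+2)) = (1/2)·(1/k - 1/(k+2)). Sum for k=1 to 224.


1/(k(k+2)) = (1/2)·(1/k - 1/(k+2)) (partial fractions)
Telescoping: Σ = (1/2)·(1 + 1/2 - 1/225 - 1/226) = 18956/25425

Sum = 18956/25425


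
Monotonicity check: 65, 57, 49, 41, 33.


Differences: -8, -8, -8, -8
All differences < 0 → strictly DECREASING

Monotonically decreasing


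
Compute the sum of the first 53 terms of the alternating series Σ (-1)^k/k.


S = -1 + 1/2 - 1/3 + 1/4 - 1/5 + 1/6 - 1/7 + 1/8 ± ...
= -0.7025
(Full series converges to -ln(2) ≈ -0.6931)

S_53 = -0.7025


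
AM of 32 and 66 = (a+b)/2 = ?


AM = (32 + 66)/2 = 98/2 = 49

AM = 49


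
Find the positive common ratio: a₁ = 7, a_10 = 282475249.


r^(n-1) = aₙ/a₁
r^9 = 282475249/7 = 40353607
r = 40353607^(1/9)
= 7

r = 7


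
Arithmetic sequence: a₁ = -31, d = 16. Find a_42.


aₙ = a₁ + (n-1)d
= -31 + (42-1)×16
= -31 + 656
= 625

a_42 = 625


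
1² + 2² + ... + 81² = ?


n = 81
n(n+1)(2n+1)/6 = 81×82×163/6
= 1082646/6 = 180441

Σk² = 180441


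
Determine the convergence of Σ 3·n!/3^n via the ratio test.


aₙ = 3·n!/3^n
a_{n+1}/aₙ = (n+1)!/3^(n+1) × 3^n/n!  (constant 3 cancels)
= (n+1)/3
L = lim(n→∞) (n+1)/3 = ∞
L > 1 → series DIVERGES

Diverges (ratio test: L = ∞ > 1)


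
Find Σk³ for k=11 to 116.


Σₖ₌11^116 k³ = [116·117/2]² − [10·11/2]²
= 46049796 − 3025 = 46046771

Σk³ = 46046771


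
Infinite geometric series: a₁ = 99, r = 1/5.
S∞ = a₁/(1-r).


S∞ = a₁/(1-r) = 99/(1 - 1/5)
= 99/(4/5)
= 495/4

S∞ = 495/4


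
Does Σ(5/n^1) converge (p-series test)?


p-series test: Σ c/n^p converges if p > 1, diverges if p ≤ 1 (constant c > 0 doesn't affect convergence).
p = 1
1 ≤ 1 → DIVERGES

Diverges (p = 1 ≤ 1)


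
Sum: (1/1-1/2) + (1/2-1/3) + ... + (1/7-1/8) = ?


Telescoping: adjacent terms cancel.
= 1/1 - 1/8
= 1 - 1/8 = 7/8

Sum = 7/8


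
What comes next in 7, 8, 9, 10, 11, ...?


Pattern: arithmetic (d=1)
Terms: 7, 8, 9, 10, 11
Next term = 12

Next term = 12


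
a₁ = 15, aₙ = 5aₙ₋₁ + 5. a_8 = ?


Computing step by step:
a_1 = 15
a_2 = 80
a_3 = 405
a_4 = 2030
a_5 = 10155
a_6 = 50780
a_7 = 253905
a_8 = 1269530


a_8 = 1269530


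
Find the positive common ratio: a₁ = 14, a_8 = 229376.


r^(n-1) = aₙ/a₁
r^7 = 229376/14 = 16384
r = 16384^(1/7)
= 4

r = 4


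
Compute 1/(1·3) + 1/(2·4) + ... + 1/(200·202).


1/(k(k+2)) = (1/2)·(1/k - 1/(k+2)) (partial fractions)
Telescoping: Σ = (1/2)·(1 + 1/2 - 1/201 - 1/202) = 15125/20301

Sum = 15125/20301


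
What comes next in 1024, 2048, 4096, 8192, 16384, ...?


Pattern: powers of 2: 2ⁿ
Terms: 1024, 2048, 4096, 8192, 16384
Next term = 32768

Next term = 32768


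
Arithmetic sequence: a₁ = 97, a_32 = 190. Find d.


d = (aₙ - a₁)/(n-1)
= (190 - 97)/(32-1)
= 93/31 = 3

d = 3


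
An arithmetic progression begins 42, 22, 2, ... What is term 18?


aₙ = a₁ + (n-1)d
= 42 + (18-1)×-20
= 42 - 340
= -298

a_18 = -298


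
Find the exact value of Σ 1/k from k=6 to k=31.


Σₖ₌6^31 1/k = 1/6 + 1/7 + 1/8 + ... + 1/31
= 125913534410497/72201776446800
≈ 1.7439

Sum = 125913534410497/72201776446800 ≈ 1.7439


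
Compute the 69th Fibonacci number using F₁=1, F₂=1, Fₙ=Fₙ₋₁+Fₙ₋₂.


Fibonacci sequence: 1, 1, 2, 3, 5, 8, 13, 21, 34, 55, 89, ...
F(69) = 117669030460994

F(69) = 117669030460994


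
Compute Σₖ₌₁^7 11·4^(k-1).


Sₙ = 11×(4^7 - 1)/(4 - 1)
= 11×(16384 - 1)/3
= 11×16383/3
= 60071

S_7 = 60071


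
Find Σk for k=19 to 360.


Σₖ₌19^360 k = Σₖ₌₁^360 k − Σₖ₌₁^18 k
= 360·361/2 − 18·19/2
= 64980 − 171 = 64809

Σk = 64809


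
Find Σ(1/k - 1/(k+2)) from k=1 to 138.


Telescoping with gap 2: two head and two tail terms survive.
= (1 + 1/2) - (1/139 + 1/140)
= 3/2 - 1/139 - 1/140 = 28911/19460

Sum = 28911/19460


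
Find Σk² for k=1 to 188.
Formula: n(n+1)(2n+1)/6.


n = 188
n(n+1)(2n+1)/6 = 188×189×377/6
= 13395564/6 = 2232594

Σk² = 2232594


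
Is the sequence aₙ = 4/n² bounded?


a₁ = 4, a₂ = 4/4, a₃ = 4/9, ...
0 < aₙ ≤ 4 for all n ≥ 1
The sequence IS bounded

Bounded (0 < aₙ ≤ 4)


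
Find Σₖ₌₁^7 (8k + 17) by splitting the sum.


Σ(8k+17) = 8·Σk + 17·n
= 8·28 + 17·7
= 224 + 119 = 343

Σ = 343


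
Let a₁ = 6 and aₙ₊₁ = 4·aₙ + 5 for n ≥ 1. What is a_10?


Computing step by step:
a_1 = 6
a_2 = 29
a_3 = 121
a_4 = 489
a_5 = 1961
a_6 = 7849
a_7 = 31401
a_8 = 125609
a_9 = 502441
a_10 = 2009769


a_10 = 2009769


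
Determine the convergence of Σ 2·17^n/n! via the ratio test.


aₙ = 2·17^n/n!
a_{n+1}/aₙ = 17^(n+1)/(n+1)! × n!/17^n  (constant 2 cancels)
= 17/(n+1)
L = lim(n→∞) 17/(n+1) = 0
L < 1 → series CONVERGES

Converges (ratio test: L = 0 < 1)


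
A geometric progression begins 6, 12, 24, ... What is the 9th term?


aₙ = a₁·r^(n-1)
= 6×2^8
= 6×256
= 1536

a_9 = 1536


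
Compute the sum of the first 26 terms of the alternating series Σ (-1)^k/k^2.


S = -1 + 1/4 - 1/9 + 1/16 - 1/25 + 1/36 - 1/49 + 1/64 ± ...
= -0.8218
(Full series converges to -π²/12 ≈ -0.8225)

S_26 = -0.8218


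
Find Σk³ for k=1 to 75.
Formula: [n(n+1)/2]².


n(n+1)/2 = 75×76/2 = 2850
Σk³ = 2850² = 8122500

Σk³ = 8122500


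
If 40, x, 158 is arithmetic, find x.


AM = (40 + 158)/2 = 198/2 = 99

AM = 99


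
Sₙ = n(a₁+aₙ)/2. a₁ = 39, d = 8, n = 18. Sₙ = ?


aₙ = 39 + (18-1)×8 = 175
Sₙ = n(a₁+aₙ)/2 = 18×(39+175)/2
= 18×214/2 = 1926

S_18 = 1926


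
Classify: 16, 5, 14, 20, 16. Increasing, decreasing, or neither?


Differences: -11, 9, 6, -4
Difference at position 2 is +9 (> 0) but position 1 is -11 (< 0) — sequence both rises and falls
→ NOT monotonic

Not monotonic


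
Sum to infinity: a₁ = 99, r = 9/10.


S∞ = a₁/(1-r) = 99/(1 - 9/10)
= 99/(1/10)
= 990

S∞ = 990


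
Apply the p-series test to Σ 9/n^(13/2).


p-series test: Σ c/n^p converges if p > 1, diverges if p ≤ 1 (constant c > 0 doesn't affect convergence).
p = 13/2
13/2 > 1 → CONVERGES

Converges (p = 13/2 > 1)


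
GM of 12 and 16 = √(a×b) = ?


GM = √(12×16) = √192 = 13.8564

GM = 13.8564


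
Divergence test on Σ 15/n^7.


lim(n→∞) 15/n^7 = 0
lim aₙ = 0 → nth-term test is INCONCLUSIVE
(Need other tests; this is actually a convergent p-series with p=7 > 1)

Inconclusive (lim aₙ = 0; need another test)


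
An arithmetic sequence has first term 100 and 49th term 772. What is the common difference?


d = (aₙ - a₁)/(n-1)
= (772 - 100)/(49-1)
= 672/48 = 14

d = 14


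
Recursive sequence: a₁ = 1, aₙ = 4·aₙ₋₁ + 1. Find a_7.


Computing step by step:
a_1 = 1
a_2 = 5
a_3 = 21
a_4 = 85
a_5 = 341
a_6 = 1365
a_7 = 5461


a_7 = 5461


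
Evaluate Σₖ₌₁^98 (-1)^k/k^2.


S = -1 + 1/4 - 1/9 + 1/16 - 1/25 + 1/36 - 1/49 + 1/64 ± ...
= -0.8224
(Full series converges to -π²/12 ≈ -0.8225)

S_98 = -0.8224


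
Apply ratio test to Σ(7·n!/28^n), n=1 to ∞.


aₙ = 7·n!/28^n
a_{n+1}/aₙ = (n+1)!/28^(n+1) × 28^n/n!  (constant 7 cancels)
= (n+1)/28
L = lim(n→∞) (n+1)/28 = ∞
L > 1 → series DIVERGES

Diverges (ratio test: L = ∞ > 1)


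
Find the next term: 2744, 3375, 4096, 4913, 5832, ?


Pattern: perfect cubes: n³
Terms: 2744, 3375, 4096, 4913, 5832
Next term = 6859

Next term = 6859


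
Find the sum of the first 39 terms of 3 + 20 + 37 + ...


aₙ = 3 + (39-1)×17 = 649
Sₙ = n(a₁+aₙ)/2 = 39×(3+649)/2
= 39×652/2 = 12714

S_39 = 12714


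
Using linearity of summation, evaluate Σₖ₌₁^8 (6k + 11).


Σ(6k+11) = 6·Σk + 11·n
= 6·36 + 11·8
= 216 + 88 = 304

Σ = 304


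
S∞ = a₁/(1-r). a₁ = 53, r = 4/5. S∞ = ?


S∞ = a₁/(1-r) = 53/(1 - 4/5)
= 53/(1/5)
= 265

S∞ = 265


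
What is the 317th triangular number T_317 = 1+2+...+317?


n(n+1)/2 = 317×318/2 = 100806/2 = 50403

Σk = 50403


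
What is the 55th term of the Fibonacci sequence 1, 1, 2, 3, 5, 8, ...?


Fibonacci sequence: 1, 1, 2, 3, 5, 8, 13, 21, 34, 55, 89, ...
F(55) = 139583862445

F(55) = 139583862445


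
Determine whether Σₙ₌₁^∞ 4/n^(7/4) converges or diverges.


p-series test: Σ c/n^p converges if p > 1, diverges if p ≤ 1 (constant c > 0 doesn't affect convergence).
p = 7/4
7/4 > 1 → CONVERGES

Converges (p = 7/4 > 1)


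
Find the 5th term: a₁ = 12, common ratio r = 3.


aₙ = a₁·r^(n-1)
= 12×3^4
= 12×81
= 972

a_5 = 972


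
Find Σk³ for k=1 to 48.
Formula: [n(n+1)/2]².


n(n+1)/2 = 48×49/2 = 1176
Σk³ = 1176² = 1382976

Σk³ = 1382976


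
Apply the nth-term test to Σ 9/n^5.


lim(n→∞) 9/n^5 = 0
lim aₙ = 0 → nth-term test is INCONCLUSIVE
(Need other tests; this is actually a convergent p-series with p=5 > 1)

Inconclusive (lim aₙ = 0; need another test)


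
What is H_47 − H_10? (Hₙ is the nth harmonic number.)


Σₖ₌11^47 1/k = 1/11 + 1/12 + 1/13 + ... + 1/47
= 668063497598133037223/442720643463713815200
≈ 1.509

Sum = 668063497598133037223/442720643463713815200 ≈ 1.509


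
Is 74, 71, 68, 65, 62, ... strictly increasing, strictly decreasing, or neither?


Differences: -3, -3, -3, -3
All differences < 0 → strictly DECREASING

Monotonically decreasing


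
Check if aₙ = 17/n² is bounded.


a₁ = 17, a₂ = 17/4, a₃ = 17/9, ...
0 < aₙ ≤ 17 for all n ≥ 1
The sequence IS bounded

Bounded (0 < aₙ ≤ 17)


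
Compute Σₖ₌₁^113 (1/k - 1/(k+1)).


Telescoping: adjacent terms cancel.
= 1/1 - 1/114
= 1 - 1/114 = 113/114

Sum = 113/114


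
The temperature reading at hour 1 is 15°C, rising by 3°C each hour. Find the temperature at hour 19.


aₙ = a₁ + (n-1)d
= 15 + (19-1)×3
= 15 + 54
= 69

a_19 = 69


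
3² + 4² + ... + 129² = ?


Σₖ₌3^129 k² = Σₖ₌₁^129 k² − Σₖ₌₁^2 k²
= 129·130·259/6 − 2·3·5/6
= 723905 − 5 = 723900

Σk² = 723900


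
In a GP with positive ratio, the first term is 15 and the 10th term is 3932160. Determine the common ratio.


r^(n-1) = aₙ/a₁
r^9 = 3932160/15 = 262144
r = 262144^(1/9)
= 4

r = 4


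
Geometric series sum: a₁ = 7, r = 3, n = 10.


Sₙ = 7×(3^10 - 1)/(3 - 1)
= 7×(59049 - 1)/2
= 7×59048/2
= 206668

S_10 = 206668


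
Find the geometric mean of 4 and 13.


GM = √(4×13) = √52 = 7.2111

GM = 7.2111


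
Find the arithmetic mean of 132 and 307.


AM = (132 + 307)/2 = 439/2 = 219.5

AM = 219.5


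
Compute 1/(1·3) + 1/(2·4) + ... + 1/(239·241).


1/(k(k+2)) = (1/2)·(1/k - 1/(k+2)) (partial fractions)
Telescoping: Σ = (1/2)·(1 + 1/2 - 1/240 - 1/241) = 86279/115680

Sum = 86279/115680


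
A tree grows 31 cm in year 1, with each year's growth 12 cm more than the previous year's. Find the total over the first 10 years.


aₙ = 31 + (10-1)×12 = 139
Sₙ = n(a₁+aₙ)/2 = 10×(31+139)/2
= 10×170/2 = 850

S_10 = 850


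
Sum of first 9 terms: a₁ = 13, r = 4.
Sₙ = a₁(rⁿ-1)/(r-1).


Sₙ = 13×(4^9 - 1)/(4 - 1)
= 13×(262144 - 1)/3
= 13×262143/3
= 1135953

S_9 = 1135953


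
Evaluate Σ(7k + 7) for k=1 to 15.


Σ(7k+7) = 7·Σk + 7·n
= 7·120 + 7·15
= 840 + 105 = 945

Σ = 945


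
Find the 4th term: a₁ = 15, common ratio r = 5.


aₙ = a₁·r^(n-1)
= 15×5^3
= 15×125
= 1875

a_4 = 1875


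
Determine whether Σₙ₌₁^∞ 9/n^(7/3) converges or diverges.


p-series test: Σ c/n^p converges if p > 1, diverges if p ≤ 1 (constant c > 0 doesn't affect convergence).
p = 7/3
7/3 > 1 → CONVERGES

Converges (p = 7/3 > 1)


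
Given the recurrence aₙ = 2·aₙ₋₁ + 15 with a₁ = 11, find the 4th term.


Computing step by step:
a_1 = 11
a_2 = 37
a_3 = 89
a_4 = 193


a_4 = 193


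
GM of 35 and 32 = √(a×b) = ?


GM = √(35×32) = √1120 = 33.4664

GM = 33.4664


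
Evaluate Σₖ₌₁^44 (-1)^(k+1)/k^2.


S = 1 - 1/4 + 1/9 - 1/16 + 1/25 - 1/36 + 1/49 - 1/64 ± ...
= 0.8222
(Full series converges to +π²/12 ≈ +0.8225)

S_44 = 0.8222


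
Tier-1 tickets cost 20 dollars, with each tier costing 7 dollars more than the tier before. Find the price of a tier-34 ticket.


aₙ = a₁ + (n-1)d
= 20 + (34-1)×7
= 20 + 231
= 251

a_34 = 251


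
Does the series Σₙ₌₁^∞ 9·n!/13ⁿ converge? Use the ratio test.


aₙ = 9·n!/13^n
a_{n+1}/aₙ = (n+1)!/13^(n+1) × 13^n/n!  (constant 9 cancels)
= (n+1)/13
L = lim(n→∞) (n+1)/13 = ∞
L > 1 → series DIVERGES

Diverges (ratio test: L = ∞ > 1)


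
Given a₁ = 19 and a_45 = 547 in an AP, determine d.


d = (aₙ - a₁)/(n-1)
= (547 - 19)/(45-1)
= 528/44 = 12

d = 12


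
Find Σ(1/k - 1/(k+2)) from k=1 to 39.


Telescoping with gap 2: two head and two tail terms survive.
= (1 + 1/2) - (1/40 + 1/41)
= 3/2 - 1/40 - 1/41 = 2379/1640

Sum = 2379/1640


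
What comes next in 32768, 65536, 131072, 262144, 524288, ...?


Pattern: powers of 2: 2ⁿ
Terms: 32768, 65536, 131072, 262144, 524288
Next term = 1048576

Next term = 1048576


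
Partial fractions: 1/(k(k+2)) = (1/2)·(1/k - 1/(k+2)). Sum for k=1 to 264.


1/(k(k+2)) = (1/2)·(1/k - 1/(k+2)) (partial fractions)
Telescoping: Σ = (1/2)·(1 + 1/2 - 1/265 - 1/266) = 26301/35245

Sum = 26301/35245


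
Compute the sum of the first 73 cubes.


n(n+1)/2 = 73×74/2 = 2701
Σk³ = 2701² = 7295401

Σk³ = 7295401


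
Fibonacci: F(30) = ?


Fibonacci sequence: 1, 1, 2, 3, 5, 8, 13, 21, 34, 55, 89, ...
F(30) = 832040

F(30) = 832040


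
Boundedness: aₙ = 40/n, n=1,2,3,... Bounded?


a₁ = 40, a₂ = 40/2, a₃ = 40/3, ...
0 < aₙ ≤ 40 for all n ≥ 1
Lower bound: 0, Upper bound: 40
The sequence IS bounded

Bounded (0 < aₙ ≤ 40)


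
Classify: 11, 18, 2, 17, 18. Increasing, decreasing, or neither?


Differences: 7, -16, 15, 1
Difference at position 1 is +7 (> 0) but position 2 is -16 (< 0) — sequence both rises and falls
→ NOT monotonic

Not monotonic


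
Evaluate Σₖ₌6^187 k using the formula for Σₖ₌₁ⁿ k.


Σₖ₌6^187 k = Σₖ₌₁^187 k − Σₖ₌₁^5 k
= 187·188/2 − 5·6/2
= 17578 − 15 = 17563

Σk = 17563


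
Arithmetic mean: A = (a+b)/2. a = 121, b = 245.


AM = (121 + 245)/2 = 366/2 = 183

AM = 183


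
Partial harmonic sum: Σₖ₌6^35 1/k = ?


Σₖ₌6^35 1/k = 1/6 + 1/7 + 1/8 + ... + 1/35
= 24462593109589/13127595717600
≈ 1.8634

Sum = 24462593109589/13127595717600 ≈ 1.8634


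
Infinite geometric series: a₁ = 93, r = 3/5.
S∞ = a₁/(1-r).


S∞ = a₁/(1-r) = 93/(1 - 3/5)
= 93/(2/5)
= 465/2

S∞ = 465/2


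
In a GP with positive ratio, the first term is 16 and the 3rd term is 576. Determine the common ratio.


r^(n-1) = aₙ/a₁
r^2 = 576/16 = 36
r = 36^(1/2)
= ±6; taking r > 0 gives r = 6

r = 6


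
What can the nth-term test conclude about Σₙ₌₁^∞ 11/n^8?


lim(n→∞) 11/n^8 = 0
lim aₙ = 0 → nth-term test is INCONCLUSIVE
(Need other tests; this is actually a convergent p-series with p=8 > 1)

Inconclusive (lim aₙ = 0; need another test)


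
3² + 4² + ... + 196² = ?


Σₖ₌3^196 k² = Σₖ₌₁^196 k² − Σₖ₌₁^2 k²
= 196·197·393/6 − 2·3·5/6
= 2529086 − 5 = 2529081

Σk² = 2529081


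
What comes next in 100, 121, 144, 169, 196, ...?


Pattern: perfect squares: n²
Terms: 100, 121, 144, 169, 196
Next term = 225

Next term = 225


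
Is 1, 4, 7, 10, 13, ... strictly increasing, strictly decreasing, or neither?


Differences: 3, 3, 3, 3
All differences > 0 → strictly INCREASING

Monotonically increasing


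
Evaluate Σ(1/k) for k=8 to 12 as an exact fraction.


Σₖ₌8^12 1/k = 1/8 + 1/9 + 1/10 + 1/11 + 1/12
= 2021/3960
≈ 0.5104

Sum = 2021/3960 ≈ 0.5104


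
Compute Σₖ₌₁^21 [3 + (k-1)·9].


aₙ = 3 + (21-1)×9 = 183
Sₙ = n(a₁+aₙ)/2 = 21×(3+183)/2
= 21×186/2 = 1953

S_21 = 1953


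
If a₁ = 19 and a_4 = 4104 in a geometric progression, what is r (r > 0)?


r^(n-1) = aₙ/a₁
r^3 = 4104/19 = 216
r = 216^(1/3)
= 6

r = 6


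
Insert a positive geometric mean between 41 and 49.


GM = √(41×49) = √2009 = 44.8219

GM = 44.8219


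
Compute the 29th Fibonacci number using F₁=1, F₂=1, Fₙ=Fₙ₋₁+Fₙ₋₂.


Fibonacci sequence: 1, 1, 2, 3, 5, 8, 13, 21, 34, 55, 89, ...
F(29) = 514229

F(29) = 514229


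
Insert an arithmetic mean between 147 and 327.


AM = (147 + 327)/2 = 474/2 = 237

AM = 237


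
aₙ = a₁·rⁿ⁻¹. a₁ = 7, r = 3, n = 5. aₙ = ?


aₙ = a₁·r^(n-1)
= 7×3^4
= 7×81
= 567

a_5 = 567


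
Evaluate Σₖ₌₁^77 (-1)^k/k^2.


S = -1 + 1/4 - 1/9 + 1/16 - 1/25 + 1/36 - 1/49 + 1/64 ± ...
= -0.8226
(Full series converges to -π²/12 ≈ -0.8225)

S_77 = -0.8226


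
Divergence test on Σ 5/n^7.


lim(n→∞) 5/n^7 = 0
lim aₙ = 0 → nth-term test is INCONCLUSIVE
(Need other tests; this is actually a convergent p-series with p=7 > 1)

Inconclusive (lim aₙ = 0; need another test)


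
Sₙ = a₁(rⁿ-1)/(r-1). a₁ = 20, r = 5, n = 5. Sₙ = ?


Sₙ = 20×(5^5 - 1)/(5 - 1)
= 20×(3125 - 1)/4
= 20×3124/4
= 15620

S_5 = 15620


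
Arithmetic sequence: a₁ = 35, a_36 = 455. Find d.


d = (aₙ - a₁)/(n-1)
= (455 - 35)/(36-1)
= 420/35 = 12

d = 12


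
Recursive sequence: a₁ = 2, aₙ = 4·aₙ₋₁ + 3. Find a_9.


Computing step by step:
a_1 = 2
a_2 = 11
a_3 = 47
a_4 = 191
a_5 = 767
a_6 = 3071
a_7 = 12287
a_8 = 49151
a_9 = 196607


a_9 = 196607


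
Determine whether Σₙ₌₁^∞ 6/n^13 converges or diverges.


p-series test: Σ c/n^p converges if p > 1, diverges if p ≤ 1 (constant c > 0 doesn't affect convergence).
p = 13
13 > 1 → CONVERGES

Converges (p = 13 > 1)


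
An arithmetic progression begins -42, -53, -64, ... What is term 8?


aₙ = a₁ + (n-1)d
= -42 + (8-1)×-11
= -42 - 77
= -119

a_8 = -119


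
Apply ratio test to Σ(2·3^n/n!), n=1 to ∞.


aₙ = 2·3^n/n!
a_{n+1}/aₙ = 3^(n+1)/(n+1)! × n!/3^n  (constant 2 cancels)
= 3/(n+1)
L = lim(n→∞) 3/(n+1) = 0
L < 1 → series CONVERGES

Converges (ratio test: L = 0 < 1)


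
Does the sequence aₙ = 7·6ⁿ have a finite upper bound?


aₙ = 7·6ⁿ → as n→∞, aₙ→∞ (since base 6 > 1)
No finite upper bound exists
The sequence is UNBOUNDED

Unbounded (aₙ → ∞ as n → ∞)


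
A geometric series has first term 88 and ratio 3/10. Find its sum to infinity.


S∞ = a₁/(1-r) = 88/(1 - 3/10)
= 88/(7/10)
= 880/7

S∞ = 880/7


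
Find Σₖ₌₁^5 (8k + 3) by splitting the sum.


Σ(8k+3) = 8·Σk + 3·n
= 8·15 + 3·5
= 120 + 15 = 135

Σ = 135


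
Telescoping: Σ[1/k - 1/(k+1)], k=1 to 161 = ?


Telescoping: adjacent terms cancel.
= 1/1 - 1/162
= 1 - 1/162 = 161/162

Sum = 161/162


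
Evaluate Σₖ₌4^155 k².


Σₖ₌4^155 k² = Σₖ₌₁^155 k² − Σₖ₌₁^3 k²
= 155·156·311/6 − 3·4·7/6
= 1253330 − 14 = 1253316

Σk² = 1253316


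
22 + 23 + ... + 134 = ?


Σₖ₌22^134 k = Σₖ₌₁^134 k − Σₖ₌₁^21 k
= 134·135/2 − 21·22/2
= 9045 − 231 = 8814

Σk = 8814


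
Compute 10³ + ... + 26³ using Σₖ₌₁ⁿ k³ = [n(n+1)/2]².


Σₖ₌10^26 k³ = [26·27/2]² − [9·10/2]²
= 123201 − 2025 = 121176

Σk³ = 121176


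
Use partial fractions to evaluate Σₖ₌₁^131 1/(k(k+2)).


1/(k(k+2)) = (1/2)·(1/k - 1/(k+2)) (partial fractions)
Telescoping: Σ = (1/2)·(1 + 1/2 - 1/132 - 1/133) = 26069/35112

Sum = 26069/35112


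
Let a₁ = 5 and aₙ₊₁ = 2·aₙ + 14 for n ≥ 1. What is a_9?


Computing step by step:
a_1 = 5
a_2 = 24
a_3 = 62
a_4 = 138
a_5 = 290
a_6 = 594
a_7 = 1202
a_8 = 2418
a_9 = 4850


a_9 = 4850
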